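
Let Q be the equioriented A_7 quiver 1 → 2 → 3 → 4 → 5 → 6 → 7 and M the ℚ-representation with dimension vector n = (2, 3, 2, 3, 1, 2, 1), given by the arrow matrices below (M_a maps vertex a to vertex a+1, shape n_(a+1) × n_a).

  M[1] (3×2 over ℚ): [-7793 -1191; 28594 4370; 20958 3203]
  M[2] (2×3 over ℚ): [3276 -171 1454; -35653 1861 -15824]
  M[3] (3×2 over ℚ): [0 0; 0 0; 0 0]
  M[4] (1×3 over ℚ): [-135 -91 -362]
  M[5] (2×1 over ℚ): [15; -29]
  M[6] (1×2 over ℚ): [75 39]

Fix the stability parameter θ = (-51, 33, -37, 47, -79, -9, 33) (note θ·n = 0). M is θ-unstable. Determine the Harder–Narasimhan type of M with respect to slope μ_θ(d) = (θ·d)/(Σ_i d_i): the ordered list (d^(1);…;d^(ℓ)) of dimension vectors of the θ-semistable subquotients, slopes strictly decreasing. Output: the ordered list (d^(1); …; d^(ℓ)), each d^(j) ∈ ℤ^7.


Interval decomposition of M: I[1,3]^2, I[2,2], I[4,4]^2, I[4,7], I[6,6].
HN type (ℓ=6): μ^(1)=47; μ^(2)=33; μ^(3)=-2; μ^(4)=-9; μ^(5)=-16; μ^(6)=-51

((0, 0, 0, 2, 0, 0, 0); (0, 1, 0, 0, 0, 0, 1); (0, 2, 2, 0, 0, 0, 0); (0, 0, 0, 0, 0, 2, 0); (0, 0, 0, 1, 1, 0, 0); (2, 0, 0, 0, 0, 0, 0))


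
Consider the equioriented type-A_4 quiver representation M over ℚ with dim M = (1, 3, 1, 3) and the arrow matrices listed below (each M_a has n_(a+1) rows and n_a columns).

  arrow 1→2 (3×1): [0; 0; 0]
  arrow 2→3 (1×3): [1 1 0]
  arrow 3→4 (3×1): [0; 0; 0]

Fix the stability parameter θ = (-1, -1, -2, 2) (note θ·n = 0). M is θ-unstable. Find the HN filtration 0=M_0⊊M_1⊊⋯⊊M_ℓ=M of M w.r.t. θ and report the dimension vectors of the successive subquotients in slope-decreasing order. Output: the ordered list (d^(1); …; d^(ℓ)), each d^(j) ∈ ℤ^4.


Interval decomposition of M: I[1,1], I[2,2]^2, I[2,3], I[4,4]^3.
HN type (ℓ=3): μ^(1)=2; μ^(2)=-1; μ^(3)=-3/2

((0, 0, 0, 3); (1, 2, 0, 0); (0, 1, 1, 0))


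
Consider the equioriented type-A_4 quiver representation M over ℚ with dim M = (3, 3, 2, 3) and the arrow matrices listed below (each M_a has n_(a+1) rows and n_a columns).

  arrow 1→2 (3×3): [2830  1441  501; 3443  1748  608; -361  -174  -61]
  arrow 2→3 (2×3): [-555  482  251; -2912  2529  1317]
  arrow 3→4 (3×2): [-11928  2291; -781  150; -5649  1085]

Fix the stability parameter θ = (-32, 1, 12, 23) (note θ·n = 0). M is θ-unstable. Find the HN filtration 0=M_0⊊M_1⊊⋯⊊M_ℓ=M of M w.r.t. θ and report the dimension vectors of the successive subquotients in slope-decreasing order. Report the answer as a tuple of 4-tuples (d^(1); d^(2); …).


Interval decomposition of M: I[1,2], I[1,4]^2, I[4,4].
HN type (ℓ=4): μ^(1)=23; μ^(2)=12; μ^(3)=1; μ^(4)=-32

((0, 0, 0, 3); (0, 0, 2, 0); (0, 3, 0, 0); (3, 0, 0, 0))


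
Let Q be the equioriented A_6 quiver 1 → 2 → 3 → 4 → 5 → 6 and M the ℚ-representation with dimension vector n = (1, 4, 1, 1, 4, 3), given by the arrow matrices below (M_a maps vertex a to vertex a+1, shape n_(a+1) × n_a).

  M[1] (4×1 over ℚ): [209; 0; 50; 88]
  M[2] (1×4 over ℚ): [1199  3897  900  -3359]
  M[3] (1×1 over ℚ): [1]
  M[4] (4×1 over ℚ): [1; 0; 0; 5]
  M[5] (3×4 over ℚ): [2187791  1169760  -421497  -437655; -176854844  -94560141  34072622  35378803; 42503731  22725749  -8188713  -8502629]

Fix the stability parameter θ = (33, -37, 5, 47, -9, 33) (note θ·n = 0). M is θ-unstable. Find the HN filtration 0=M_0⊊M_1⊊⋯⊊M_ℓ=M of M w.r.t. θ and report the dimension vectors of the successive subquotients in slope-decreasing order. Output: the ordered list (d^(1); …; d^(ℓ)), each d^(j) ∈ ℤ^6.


Barcode: M ≅ I[1,6], I[2,2]^3, I[5,5], I[5,6]^2. HN layers by μ_θ (6 steps, strictly decreasing):
  μ^(1)=33; μ^(2)=19; μ^(3)=5; μ^(4)=-2; μ^(5)=-9; μ^(6)=-37

((0, 0, 0, 0, 0, 3); (0, 0, 0, 1, 1, 0); (0, 0, 1, 0, 0, 0); (1, 1, 0, 0, 0, 0); (0, 0, 0, 0, 3, 0); (0, 3, 0, 0, 0, 0))


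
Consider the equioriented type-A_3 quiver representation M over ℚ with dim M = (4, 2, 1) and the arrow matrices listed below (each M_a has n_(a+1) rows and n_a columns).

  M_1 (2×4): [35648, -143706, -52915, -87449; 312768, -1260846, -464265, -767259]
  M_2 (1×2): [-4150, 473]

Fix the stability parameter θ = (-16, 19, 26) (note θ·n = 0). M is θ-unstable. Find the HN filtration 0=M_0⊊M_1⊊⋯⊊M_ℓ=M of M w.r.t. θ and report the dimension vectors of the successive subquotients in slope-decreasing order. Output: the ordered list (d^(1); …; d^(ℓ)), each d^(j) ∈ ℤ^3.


Barcode: M ≅ I[1,1]^3, I[1,3], I[2,2]. HN layers by μ_θ (3 steps, strictly decreasing):
  μ^(1)=26; μ^(2)=19; μ^(3)=-16

((0, 0, 1); (0, 2, 0); (4, 0, 0))


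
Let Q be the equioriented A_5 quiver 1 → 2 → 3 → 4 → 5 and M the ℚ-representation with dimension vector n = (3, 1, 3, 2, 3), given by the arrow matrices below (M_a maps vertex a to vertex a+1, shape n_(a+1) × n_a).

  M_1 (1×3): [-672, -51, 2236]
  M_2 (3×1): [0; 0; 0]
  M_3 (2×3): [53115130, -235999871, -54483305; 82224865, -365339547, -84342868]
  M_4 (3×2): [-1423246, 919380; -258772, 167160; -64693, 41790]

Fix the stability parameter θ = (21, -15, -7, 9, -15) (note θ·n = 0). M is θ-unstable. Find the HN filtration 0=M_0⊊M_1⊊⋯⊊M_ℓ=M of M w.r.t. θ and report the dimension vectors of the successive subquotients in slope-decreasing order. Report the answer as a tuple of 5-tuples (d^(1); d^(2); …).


Via rank(M_{q-1}∘⋯∘M_p): M ≅ I[1,1]^2, I[1,2], I[3,3], I[3,4], I[3,5], I[5,5]^2.
μ_θ-semistable layers: μ^(1)=21; μ^(2)=9; μ^(3)=3; μ^(4)=-3; μ^(5)=-7; μ^(6)=-15

((2, 0, 0, 0, 0); (0, 0, 0, 1, 0); (1, 1, 0, 0, 0); (0, 0, 0, 1, 1); (0, 0, 3, 0, 0); (0, 0, 0, 0, 2))


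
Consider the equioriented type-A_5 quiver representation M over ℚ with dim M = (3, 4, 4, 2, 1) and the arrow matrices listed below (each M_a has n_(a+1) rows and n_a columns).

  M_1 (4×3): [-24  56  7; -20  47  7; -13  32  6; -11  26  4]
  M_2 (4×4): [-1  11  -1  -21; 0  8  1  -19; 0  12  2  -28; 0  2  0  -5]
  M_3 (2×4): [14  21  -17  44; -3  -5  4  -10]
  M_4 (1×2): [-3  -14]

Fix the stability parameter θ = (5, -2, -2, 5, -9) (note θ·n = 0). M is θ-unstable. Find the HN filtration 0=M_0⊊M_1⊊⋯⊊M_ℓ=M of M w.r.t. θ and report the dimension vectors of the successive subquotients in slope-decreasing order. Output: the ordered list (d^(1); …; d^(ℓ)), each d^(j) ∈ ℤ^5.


Barcode: M ≅ I[1,3], I[1,4], I[1,5], I[2,2], I[3,3]. HN layers by μ_θ (4 steps, strictly decreasing):
  μ^(1)=5; μ^(2)=1/3; μ^(3)=-3/5; μ^(4)=-2

((0, 0, 0, 1, 0); (2, 2, 2, 0, 0); (1, 1, 1, 1, 1); (0, 1, 1, 0, 0))


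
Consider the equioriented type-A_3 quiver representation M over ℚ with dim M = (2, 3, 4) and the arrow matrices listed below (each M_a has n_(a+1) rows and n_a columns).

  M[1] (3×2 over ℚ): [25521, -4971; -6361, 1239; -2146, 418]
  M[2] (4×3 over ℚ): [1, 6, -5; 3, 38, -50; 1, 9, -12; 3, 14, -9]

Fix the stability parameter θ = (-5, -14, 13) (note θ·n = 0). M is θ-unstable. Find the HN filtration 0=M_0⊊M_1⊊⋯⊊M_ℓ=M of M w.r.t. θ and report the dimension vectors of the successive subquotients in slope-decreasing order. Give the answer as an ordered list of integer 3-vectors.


Via rank(M_{q-1}∘⋯∘M_p): M ≅ I[1,3]^2, I[2,3], I[3,3].
μ_θ-semistable layers: μ^(1)=13; μ^(2)=-19/2; μ^(3)=-14

((0, 0, 4); (2, 2, 0); (0, 1, 0))


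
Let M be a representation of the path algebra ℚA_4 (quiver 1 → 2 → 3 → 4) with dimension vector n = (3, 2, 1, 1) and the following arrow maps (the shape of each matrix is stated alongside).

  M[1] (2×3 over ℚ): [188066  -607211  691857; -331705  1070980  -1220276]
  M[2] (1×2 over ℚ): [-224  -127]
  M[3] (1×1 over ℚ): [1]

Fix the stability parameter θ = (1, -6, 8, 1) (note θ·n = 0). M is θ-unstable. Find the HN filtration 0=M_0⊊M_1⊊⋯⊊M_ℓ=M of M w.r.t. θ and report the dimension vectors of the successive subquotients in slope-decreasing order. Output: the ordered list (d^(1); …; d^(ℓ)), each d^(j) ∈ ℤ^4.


Interval decomposition of M: I[1,1], I[1,2], I[1,4].
HN type (ℓ=3): μ^(1)=9/2; μ^(2)=1; μ^(3)=-5/2

((0, 0, 1, 1); (1, 0, 0, 0); (2, 2, 0, 0))


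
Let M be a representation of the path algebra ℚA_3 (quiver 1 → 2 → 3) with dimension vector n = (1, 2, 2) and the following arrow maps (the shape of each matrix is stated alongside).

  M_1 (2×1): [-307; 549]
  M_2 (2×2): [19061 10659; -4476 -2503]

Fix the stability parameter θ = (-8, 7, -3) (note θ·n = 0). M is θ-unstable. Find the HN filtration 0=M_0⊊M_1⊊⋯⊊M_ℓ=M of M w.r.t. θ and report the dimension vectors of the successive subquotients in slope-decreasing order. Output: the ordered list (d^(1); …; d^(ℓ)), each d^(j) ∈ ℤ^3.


Interval decomposition of M: I[1,3], I[2,3].
HN type (ℓ=2): μ^(1)=2; μ^(2)=-8

((0, 2, 2); (1, 0, 0))


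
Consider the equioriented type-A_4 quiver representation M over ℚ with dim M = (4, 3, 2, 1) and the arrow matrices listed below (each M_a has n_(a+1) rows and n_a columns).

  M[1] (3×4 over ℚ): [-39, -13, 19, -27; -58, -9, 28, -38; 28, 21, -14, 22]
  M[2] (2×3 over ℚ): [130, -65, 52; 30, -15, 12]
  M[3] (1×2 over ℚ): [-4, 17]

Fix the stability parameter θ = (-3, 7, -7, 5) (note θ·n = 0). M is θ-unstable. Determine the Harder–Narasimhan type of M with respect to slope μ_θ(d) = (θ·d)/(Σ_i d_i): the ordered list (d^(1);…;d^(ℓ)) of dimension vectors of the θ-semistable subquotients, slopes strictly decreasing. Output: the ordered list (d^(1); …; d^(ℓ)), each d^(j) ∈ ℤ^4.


Interval decomposition of M: I[1,1], I[1,2]^2, I[1,4], I[3,3].
HN type (ℓ=5): μ^(1)=7; μ^(2)=5; μ^(3)=0; μ^(4)=-3; μ^(5)=-7

((0, 2, 0, 0); (0, 0, 0, 1); (0, 1, 1, 0); (4, 0, 0, 0); (0, 0, 1, 0))


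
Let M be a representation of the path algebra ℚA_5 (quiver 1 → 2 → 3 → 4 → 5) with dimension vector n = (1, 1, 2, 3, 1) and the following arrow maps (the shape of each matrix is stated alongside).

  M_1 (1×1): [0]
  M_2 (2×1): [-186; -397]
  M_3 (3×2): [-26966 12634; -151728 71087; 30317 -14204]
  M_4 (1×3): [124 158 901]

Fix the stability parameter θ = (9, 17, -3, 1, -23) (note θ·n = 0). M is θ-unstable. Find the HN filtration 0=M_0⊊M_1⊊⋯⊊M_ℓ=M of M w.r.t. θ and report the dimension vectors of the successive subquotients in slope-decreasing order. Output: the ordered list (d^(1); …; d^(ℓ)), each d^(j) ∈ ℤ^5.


Via rank(M_{q-1}∘⋯∘M_p): M ≅ I[1,1], I[2,4], I[3,5], I[4,4].
μ_θ-semistable layers: μ^(1)=9; μ^(2)=5; μ^(3)=1; μ^(4)=-25/3

((1, 0, 0, 0, 0); (0, 1, 1, 1, 0); (0, 0, 0, 1, 0); (0, 0, 1, 1, 1))


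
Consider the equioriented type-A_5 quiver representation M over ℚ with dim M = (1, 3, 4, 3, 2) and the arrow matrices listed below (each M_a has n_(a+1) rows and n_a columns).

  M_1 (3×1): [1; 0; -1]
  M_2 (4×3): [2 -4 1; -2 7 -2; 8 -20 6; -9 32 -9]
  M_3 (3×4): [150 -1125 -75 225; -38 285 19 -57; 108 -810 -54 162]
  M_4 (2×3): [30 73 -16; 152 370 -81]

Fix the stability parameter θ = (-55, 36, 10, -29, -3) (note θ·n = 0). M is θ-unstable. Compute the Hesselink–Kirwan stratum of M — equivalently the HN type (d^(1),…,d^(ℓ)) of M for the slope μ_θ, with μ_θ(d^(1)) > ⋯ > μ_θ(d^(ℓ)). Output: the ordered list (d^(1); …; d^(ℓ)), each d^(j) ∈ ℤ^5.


Via rank(M_{q-1}∘⋯∘M_p): M ≅ I[1,3], I[2,3], I[2,5], I[3,3], I[4,4], I[4,5].
μ_θ-semistable layers: μ^(1)=23; μ^(2)=10; μ^(3)=7/2; μ^(4)=-3; μ^(5)=-29; μ^(6)=-55

((0, 2, 2, 0, 0); (0, 0, 1, 0, 0); (0, 1, 1, 1, 1); (0, 0, 0, 0, 1); (0, 0, 0, 2, 0); (1, 0, 0, 0, 0))


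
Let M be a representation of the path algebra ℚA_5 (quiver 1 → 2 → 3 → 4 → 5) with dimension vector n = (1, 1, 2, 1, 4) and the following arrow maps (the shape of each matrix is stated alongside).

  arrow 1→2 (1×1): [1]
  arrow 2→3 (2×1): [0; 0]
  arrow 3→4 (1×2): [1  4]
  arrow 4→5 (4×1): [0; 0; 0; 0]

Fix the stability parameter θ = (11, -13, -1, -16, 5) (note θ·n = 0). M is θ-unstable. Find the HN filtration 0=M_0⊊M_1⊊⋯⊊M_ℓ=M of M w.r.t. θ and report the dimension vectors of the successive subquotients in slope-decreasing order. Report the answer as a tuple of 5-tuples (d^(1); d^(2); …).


Interval decomposition of M: I[1,2], I[3,3], I[3,4], I[5,5]^4.
HN type (ℓ=3): μ^(1)=5; μ^(2)=-1; μ^(3)=-17/2

((0, 0, 0, 0, 4); (1, 1, 1, 0, 0); (0, 0, 1, 1, 0))


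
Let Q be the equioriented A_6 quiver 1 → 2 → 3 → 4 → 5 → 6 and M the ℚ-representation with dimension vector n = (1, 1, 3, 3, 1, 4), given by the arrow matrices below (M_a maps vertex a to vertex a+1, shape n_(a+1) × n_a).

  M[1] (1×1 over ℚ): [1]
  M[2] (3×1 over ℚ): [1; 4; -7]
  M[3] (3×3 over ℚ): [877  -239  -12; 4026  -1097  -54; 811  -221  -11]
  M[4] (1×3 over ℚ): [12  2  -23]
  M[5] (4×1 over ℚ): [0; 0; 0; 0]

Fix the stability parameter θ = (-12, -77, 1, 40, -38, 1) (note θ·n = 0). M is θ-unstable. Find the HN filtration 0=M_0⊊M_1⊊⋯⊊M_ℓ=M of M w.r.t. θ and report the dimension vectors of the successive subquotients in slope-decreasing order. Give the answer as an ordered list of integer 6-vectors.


Via rank(M_{q-1}∘⋯∘M_p): M ≅ I[1,4], I[3,4], I[3,5], I[6,6]^4.
μ_θ-semistable layers: μ^(1)=40; μ^(2)=1; μ^(3)=-89/2

((0, 0, 0, 2, 0, 0); (0, 0, 3, 1, 1, 4); (1, 1, 0, 0, 0, 0))


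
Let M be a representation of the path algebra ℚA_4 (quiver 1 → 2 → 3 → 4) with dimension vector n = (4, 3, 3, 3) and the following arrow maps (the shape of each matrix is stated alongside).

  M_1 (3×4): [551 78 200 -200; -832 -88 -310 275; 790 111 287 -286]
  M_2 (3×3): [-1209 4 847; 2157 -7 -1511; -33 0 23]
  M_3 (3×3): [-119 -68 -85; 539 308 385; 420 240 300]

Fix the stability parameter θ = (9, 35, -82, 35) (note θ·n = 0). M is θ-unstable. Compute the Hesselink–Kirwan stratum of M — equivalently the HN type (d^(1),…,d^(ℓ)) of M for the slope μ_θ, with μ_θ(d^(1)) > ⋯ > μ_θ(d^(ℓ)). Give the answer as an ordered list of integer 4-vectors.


Interval decomposition of M: I[1,1], I[1,2], I[1,3]^2, I[3,4], I[4,4]^2.
HN type (ℓ=4): μ^(1)=35; μ^(2)=9; μ^(3)=-38/3; μ^(4)=-82

((0, 1, 0, 3); (2, 0, 0, 0); (2, 2, 2, 0); (0, 0, 1, 0))


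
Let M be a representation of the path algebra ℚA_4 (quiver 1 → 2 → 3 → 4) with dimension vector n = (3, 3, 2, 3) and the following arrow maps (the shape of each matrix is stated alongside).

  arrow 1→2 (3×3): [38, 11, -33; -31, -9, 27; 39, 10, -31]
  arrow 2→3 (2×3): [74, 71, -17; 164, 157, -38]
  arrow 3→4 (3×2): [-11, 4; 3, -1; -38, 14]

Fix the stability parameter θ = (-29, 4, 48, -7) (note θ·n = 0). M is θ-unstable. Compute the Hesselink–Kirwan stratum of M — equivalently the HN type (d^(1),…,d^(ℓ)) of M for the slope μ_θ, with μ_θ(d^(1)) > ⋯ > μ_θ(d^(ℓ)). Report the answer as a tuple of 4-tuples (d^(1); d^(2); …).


Interval decomposition of M: I[1,2], I[1,4]^2, I[4,4].
HN type (ℓ=4): μ^(1)=41/2; μ^(2)=4; μ^(3)=-7; μ^(4)=-29

((0, 0, 2, 2); (0, 3, 0, 0); (0, 0, 0, 1); (3, 0, 0, 0))


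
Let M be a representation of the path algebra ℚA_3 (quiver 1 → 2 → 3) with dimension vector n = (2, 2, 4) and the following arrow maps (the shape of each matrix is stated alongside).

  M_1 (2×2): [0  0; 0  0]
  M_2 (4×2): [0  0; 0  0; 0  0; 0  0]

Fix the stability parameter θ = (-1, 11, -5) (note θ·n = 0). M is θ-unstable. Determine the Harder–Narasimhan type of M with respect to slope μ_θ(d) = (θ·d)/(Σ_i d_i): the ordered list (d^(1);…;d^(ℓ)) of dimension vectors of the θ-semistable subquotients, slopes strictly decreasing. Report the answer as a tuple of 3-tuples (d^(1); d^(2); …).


Barcode: M ≅ I[1,1]^2, I[2,2]^2, I[3,3]^4. HN layers by μ_θ (3 steps, strictly decreasing):
  μ^(1)=11; μ^(2)=-1; μ^(3)=-5

((0, 2, 0); (2, 0, 0); (0, 0, 4))


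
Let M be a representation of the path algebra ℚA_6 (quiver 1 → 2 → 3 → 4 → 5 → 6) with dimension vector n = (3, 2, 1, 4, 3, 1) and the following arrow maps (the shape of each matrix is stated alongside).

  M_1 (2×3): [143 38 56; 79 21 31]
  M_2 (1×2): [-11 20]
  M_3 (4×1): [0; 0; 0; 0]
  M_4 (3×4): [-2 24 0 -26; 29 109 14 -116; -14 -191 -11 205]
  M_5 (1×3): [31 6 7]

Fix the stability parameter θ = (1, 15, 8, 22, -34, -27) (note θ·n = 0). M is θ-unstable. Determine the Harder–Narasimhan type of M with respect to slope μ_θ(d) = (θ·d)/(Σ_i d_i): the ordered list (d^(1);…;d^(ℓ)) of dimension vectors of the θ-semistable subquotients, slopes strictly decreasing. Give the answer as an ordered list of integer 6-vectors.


Via rank(M_{q-1}∘⋯∘M_p): M ≅ I[1,1], I[1,2], I[1,3], I[4,4], I[4,5]^2, I[4,6].
μ_θ-semistable layers: μ^(1)=22; μ^(2)=15; μ^(3)=23/2; μ^(4)=1; μ^(5)=-6; μ^(6)=-13

((0, 0, 0, 1, 0, 0); (0, 1, 0, 0, 0, 0); (0, 1, 1, 0, 0, 0); (3, 0, 0, 0, 0, 0); (0, 0, 0, 2, 2, 0); (0, 0, 0, 1, 1, 1))


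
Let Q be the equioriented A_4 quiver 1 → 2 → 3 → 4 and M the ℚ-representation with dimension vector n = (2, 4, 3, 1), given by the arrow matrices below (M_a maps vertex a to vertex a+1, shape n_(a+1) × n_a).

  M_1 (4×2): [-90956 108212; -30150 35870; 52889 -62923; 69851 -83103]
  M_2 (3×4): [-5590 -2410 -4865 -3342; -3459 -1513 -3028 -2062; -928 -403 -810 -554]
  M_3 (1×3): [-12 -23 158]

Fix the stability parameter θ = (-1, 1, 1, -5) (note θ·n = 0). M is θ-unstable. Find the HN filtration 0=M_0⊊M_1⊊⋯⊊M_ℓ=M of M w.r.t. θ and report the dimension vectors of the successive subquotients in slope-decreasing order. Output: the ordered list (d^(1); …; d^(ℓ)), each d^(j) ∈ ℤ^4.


Via rank(M_{q-1}∘⋯∘M_p): M ≅ I[1,3], I[1,4], I[2,2], I[2,3].
μ_θ-semistable layers: μ^(1)=1; μ^(2)=-1

((0, 3, 2, 0); (2, 1, 1, 1))


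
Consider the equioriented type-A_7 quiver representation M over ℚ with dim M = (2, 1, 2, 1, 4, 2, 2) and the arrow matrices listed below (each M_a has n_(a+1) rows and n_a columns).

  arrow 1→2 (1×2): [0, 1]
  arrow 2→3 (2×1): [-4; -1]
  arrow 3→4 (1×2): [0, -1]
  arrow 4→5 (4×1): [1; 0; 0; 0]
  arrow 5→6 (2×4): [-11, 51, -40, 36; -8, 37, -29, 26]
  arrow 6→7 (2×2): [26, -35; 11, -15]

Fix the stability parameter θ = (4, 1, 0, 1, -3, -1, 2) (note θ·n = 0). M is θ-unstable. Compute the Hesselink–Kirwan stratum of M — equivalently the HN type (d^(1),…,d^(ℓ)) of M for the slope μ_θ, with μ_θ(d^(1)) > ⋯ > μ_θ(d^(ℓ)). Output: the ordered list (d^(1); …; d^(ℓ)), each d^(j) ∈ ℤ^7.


Barcode: M ≅ I[1,1], I[1,7], I[3,3], I[5,5]^2, I[5,7]. HN layers by μ_θ (6 steps, strictly decreasing):
  μ^(1)=4; μ^(2)=2; μ^(3)=1/3; μ^(4)=0; μ^(5)=-1; μ^(6)=-3

((1, 0, 0, 0, 0, 0, 0); (0, 0, 0, 0, 0, 0, 2); (1, 1, 1, 1, 1, 1, 0); (0, 0, 1, 0, 0, 0, 0); (0, 0, 0, 0, 0, 1, 0); (0, 0, 0, 0, 3, 0, 0))


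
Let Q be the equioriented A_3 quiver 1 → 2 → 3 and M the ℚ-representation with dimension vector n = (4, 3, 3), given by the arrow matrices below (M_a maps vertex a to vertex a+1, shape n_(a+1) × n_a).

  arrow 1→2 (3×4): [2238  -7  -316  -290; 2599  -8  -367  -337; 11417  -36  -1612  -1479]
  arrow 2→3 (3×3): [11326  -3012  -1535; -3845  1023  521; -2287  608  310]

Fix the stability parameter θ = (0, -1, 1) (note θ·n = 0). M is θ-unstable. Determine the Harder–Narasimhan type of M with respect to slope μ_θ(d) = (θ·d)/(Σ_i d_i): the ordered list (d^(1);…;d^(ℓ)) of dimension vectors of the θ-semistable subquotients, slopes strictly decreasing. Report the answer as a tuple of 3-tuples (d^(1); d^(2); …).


Via rank(M_{q-1}∘⋯∘M_p): M ≅ I[1,1], I[1,3]^3.
μ_θ-semistable layers: μ^(1)=1; μ^(2)=0; μ^(3)=-1/2

((0, 0, 3); (1, 0, 0); (3, 3, 0))


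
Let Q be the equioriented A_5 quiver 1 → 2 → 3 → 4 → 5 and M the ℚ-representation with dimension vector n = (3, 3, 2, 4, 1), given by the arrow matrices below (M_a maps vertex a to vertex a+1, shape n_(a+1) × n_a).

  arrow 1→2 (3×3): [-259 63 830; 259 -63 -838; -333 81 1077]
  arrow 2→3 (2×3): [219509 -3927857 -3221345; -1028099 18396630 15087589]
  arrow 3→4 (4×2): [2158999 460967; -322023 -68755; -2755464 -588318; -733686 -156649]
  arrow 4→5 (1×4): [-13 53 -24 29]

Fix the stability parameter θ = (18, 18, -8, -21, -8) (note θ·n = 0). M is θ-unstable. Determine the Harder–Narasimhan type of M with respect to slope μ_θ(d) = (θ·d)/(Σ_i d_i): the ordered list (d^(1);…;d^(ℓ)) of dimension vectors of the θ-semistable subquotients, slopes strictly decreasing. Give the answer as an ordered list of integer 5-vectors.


Interval decomposition of M: I[1,1], I[1,4], I[1,5], I[2,2], I[4,4]^2.
HN type (ℓ=4): μ^(1)=18; μ^(2)=7/4; μ^(3)=-1/5; μ^(4)=-21

((1, 1, 0, 0, 0); (1, 1, 1, 1, 0); (1, 1, 1, 1, 1); (0, 0, 0, 2, 0))


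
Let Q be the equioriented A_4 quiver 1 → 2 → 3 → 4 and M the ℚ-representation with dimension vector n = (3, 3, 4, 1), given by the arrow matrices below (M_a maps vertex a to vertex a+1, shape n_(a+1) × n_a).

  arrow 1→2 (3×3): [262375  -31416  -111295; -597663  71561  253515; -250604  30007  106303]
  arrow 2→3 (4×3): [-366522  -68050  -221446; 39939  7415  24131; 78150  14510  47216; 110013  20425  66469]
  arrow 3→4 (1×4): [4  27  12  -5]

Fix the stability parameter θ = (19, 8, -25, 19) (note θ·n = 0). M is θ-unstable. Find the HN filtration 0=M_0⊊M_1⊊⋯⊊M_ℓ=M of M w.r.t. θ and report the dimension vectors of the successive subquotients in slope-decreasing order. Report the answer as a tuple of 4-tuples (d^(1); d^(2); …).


Via rank(M_{q-1}∘⋯∘M_p): M ≅ I[1,2], I[1,3]^2, I[3,3], I[3,4].
μ_θ-semistable layers: μ^(1)=19; μ^(2)=27/2; μ^(3)=2/3; μ^(4)=-25

((0, 0, 0, 1); (1, 1, 0, 0); (2, 2, 2, 0); (0, 0, 2, 0))


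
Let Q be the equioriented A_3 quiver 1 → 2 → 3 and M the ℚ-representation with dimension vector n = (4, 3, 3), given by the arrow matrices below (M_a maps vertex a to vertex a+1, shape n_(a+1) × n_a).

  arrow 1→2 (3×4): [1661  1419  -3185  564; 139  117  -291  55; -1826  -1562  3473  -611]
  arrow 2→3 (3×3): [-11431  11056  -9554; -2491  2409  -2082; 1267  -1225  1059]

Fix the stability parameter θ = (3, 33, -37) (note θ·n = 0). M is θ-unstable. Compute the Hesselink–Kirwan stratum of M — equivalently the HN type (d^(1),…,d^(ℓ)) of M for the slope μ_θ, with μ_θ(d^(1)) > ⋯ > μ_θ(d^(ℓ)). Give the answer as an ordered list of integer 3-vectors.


Barcode: M ≅ I[1,1], I[1,3]^3. HN layers by μ_θ (2 steps, strictly decreasing):
  μ^(1)=3; μ^(2)=-1/3

((1, 0, 0); (3, 3, 3))


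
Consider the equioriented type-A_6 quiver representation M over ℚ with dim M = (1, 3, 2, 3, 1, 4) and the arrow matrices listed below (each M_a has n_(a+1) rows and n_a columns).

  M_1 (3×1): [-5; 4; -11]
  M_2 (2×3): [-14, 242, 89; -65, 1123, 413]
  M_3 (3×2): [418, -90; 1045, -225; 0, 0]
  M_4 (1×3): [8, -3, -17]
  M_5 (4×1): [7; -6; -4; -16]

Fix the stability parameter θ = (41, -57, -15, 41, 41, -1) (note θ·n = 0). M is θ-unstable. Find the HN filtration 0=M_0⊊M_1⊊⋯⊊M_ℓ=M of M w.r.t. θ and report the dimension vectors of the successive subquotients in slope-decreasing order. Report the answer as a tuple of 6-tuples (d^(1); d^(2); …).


Barcode: M ≅ I[1,6], I[2,2], I[2,3], I[4,4]^2, I[6,6]^3. HN layers by μ_θ (6 steps, strictly decreasing):
  μ^(1)=41; μ^(2)=27; μ^(3)=-1; μ^(4)=-31/3; μ^(5)=-15; μ^(6)=-57

((0, 0, 0, 2, 0, 0); (0, 0, 0, 1, 1, 1); (0, 0, 0, 0, 0, 3); (1, 1, 1, 0, 0, 0); (0, 0, 1, 0, 0, 0); (0, 2, 0, 0, 0, 0))


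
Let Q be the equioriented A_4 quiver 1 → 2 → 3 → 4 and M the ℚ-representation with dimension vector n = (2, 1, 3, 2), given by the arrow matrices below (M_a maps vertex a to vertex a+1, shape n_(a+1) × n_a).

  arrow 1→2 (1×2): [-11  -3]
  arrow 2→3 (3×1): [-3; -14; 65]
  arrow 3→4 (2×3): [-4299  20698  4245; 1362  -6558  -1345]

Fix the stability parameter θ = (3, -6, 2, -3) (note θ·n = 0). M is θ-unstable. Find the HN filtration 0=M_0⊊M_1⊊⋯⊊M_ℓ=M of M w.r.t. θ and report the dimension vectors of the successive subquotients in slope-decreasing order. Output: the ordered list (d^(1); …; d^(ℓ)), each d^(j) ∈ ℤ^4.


Barcode: M ≅ I[1,1], I[1,4], I[3,3], I[3,4]. HN layers by μ_θ (4 steps, strictly decreasing):
  μ^(1)=3; μ^(2)=2; μ^(3)=-1/2; μ^(4)=-3/2

((1, 0, 0, 0); (0, 0, 1, 0); (0, 0, 2, 2); (1, 1, 0, 0))


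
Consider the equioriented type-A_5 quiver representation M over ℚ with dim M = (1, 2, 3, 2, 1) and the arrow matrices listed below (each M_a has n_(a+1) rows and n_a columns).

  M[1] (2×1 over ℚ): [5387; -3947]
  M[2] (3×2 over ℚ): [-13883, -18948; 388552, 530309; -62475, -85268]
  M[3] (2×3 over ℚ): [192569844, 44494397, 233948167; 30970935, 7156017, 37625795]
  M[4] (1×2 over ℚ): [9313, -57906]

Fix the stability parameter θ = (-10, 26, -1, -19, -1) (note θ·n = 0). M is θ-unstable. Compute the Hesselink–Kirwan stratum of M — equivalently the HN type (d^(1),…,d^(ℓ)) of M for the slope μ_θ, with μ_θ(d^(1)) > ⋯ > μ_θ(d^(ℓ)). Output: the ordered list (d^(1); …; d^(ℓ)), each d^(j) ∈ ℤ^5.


Interval decomposition of M: I[1,4], I[2,5], I[3,3].
HN type (ℓ=4): μ^(1)=2; μ^(2)=5/4; μ^(3)=-1; μ^(4)=-10

((0, 1, 1, 1, 0); (0, 1, 1, 1, 1); (0, 0, 1, 0, 0); (1, 0, 0, 0, 0))


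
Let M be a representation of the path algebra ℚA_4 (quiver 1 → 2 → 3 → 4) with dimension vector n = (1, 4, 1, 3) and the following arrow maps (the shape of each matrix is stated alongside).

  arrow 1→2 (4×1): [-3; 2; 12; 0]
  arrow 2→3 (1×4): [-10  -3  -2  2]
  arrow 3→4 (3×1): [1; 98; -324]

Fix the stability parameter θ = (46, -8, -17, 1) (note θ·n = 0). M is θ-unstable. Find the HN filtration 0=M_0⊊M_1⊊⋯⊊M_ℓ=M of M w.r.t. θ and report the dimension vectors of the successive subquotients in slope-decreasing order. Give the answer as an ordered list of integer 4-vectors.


Interval decomposition of M: I[1,2], I[2,2]^2, I[2,4], I[4,4]^2.
HN type (ℓ=4): μ^(1)=19; μ^(2)=1; μ^(3)=-8; μ^(4)=-25/2

((1, 1, 0, 0); (0, 0, 0, 3); (0, 2, 0, 0); (0, 1, 1, 0))


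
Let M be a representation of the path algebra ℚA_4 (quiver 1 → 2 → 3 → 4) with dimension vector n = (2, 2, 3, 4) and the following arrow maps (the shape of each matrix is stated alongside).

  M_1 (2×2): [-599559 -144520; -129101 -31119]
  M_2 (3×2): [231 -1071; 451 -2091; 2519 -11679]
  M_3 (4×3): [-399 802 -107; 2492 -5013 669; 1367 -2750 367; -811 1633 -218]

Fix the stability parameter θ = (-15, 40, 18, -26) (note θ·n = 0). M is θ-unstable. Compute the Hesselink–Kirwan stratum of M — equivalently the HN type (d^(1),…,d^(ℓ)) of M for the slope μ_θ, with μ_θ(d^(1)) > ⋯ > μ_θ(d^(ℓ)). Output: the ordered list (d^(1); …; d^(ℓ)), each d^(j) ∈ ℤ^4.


Via rank(M_{q-1}∘⋯∘M_p): M ≅ I[1,2], I[1,3], I[3,4]^2, I[4,4]^2.
μ_θ-semistable layers: μ^(1)=40; μ^(2)=29; μ^(3)=-4; μ^(4)=-15; μ^(5)=-26

((0, 1, 0, 0); (0, 1, 1, 0); (0, 0, 2, 2); (2, 0, 0, 0); (0, 0, 0, 2))


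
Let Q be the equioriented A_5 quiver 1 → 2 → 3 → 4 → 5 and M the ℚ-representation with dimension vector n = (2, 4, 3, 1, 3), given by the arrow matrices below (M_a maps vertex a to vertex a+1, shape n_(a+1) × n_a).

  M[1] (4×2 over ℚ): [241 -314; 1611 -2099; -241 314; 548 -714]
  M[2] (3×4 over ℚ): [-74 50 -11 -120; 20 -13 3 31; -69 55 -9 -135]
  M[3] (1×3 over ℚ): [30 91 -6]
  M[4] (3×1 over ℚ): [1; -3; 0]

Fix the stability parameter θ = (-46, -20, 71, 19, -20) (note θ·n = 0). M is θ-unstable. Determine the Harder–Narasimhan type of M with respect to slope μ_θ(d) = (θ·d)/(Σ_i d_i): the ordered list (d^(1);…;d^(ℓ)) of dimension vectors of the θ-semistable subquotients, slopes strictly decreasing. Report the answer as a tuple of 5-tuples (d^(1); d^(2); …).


Via rank(M_{q-1}∘⋯∘M_p): M ≅ I[1,3], I[1,5], I[2,2], I[2,3], I[5,5]^2.
μ_θ-semistable layers: μ^(1)=71; μ^(2)=70/3; μ^(3)=-20; μ^(4)=-46

((0, 0, 2, 0, 0); (0, 0, 1, 1, 1); (0, 4, 0, 0, 2); (2, 0, 0, 0, 0))


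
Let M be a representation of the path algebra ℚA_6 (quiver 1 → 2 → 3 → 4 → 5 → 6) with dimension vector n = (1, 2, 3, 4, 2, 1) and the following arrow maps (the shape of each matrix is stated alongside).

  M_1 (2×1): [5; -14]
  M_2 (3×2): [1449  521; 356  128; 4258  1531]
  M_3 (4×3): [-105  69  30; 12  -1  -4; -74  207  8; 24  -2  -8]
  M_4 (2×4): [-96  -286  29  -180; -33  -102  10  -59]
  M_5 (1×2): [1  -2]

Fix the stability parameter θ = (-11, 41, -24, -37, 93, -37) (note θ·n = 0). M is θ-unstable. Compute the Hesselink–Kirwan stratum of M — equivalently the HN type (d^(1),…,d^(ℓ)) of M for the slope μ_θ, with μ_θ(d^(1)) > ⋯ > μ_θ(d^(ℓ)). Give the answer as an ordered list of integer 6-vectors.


Via rank(M_{q-1}∘⋯∘M_p): M ≅ I[1,5], I[2,3], I[3,6], I[4,4]^2.
μ_θ-semistable layers: μ^(1)=93; μ^(2)=28; μ^(3)=17/2; μ^(4)=-20/3; μ^(5)=-11; μ^(6)=-61/2; μ^(7)=-37

((0, 0, 0, 0, 1, 0); (0, 0, 0, 0, 1, 1); (0, 1, 1, 0, 0, 0); (0, 1, 1, 1, 0, 0); (1, 0, 0, 0, 0, 0); (0, 0, 1, 1, 0, 0); (0, 0, 0, 2, 0, 0))


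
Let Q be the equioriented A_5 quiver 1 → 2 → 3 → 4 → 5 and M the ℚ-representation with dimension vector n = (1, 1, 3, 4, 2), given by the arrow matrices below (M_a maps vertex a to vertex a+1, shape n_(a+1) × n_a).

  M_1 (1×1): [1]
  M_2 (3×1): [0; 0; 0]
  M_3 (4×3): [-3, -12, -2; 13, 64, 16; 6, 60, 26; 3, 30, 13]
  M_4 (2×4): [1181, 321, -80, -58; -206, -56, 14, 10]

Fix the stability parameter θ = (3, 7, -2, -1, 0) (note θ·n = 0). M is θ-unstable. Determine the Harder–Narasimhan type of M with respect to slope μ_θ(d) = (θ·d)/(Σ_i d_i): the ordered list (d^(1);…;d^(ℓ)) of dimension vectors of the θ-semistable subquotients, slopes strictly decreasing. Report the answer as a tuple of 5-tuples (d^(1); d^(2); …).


Interval decomposition of M: I[1,2], I[3,3], I[3,4], I[3,5], I[4,4], I[4,5].
HN type (ℓ=5): μ^(1)=7; μ^(2)=3; μ^(3)=0; μ^(4)=-1; μ^(5)=-2

((0, 1, 0, 0, 0); (1, 0, 0, 0, 0); (0, 0, 0, 0, 2); (0, 0, 0, 4, 0); (0, 0, 3, 0, 0))


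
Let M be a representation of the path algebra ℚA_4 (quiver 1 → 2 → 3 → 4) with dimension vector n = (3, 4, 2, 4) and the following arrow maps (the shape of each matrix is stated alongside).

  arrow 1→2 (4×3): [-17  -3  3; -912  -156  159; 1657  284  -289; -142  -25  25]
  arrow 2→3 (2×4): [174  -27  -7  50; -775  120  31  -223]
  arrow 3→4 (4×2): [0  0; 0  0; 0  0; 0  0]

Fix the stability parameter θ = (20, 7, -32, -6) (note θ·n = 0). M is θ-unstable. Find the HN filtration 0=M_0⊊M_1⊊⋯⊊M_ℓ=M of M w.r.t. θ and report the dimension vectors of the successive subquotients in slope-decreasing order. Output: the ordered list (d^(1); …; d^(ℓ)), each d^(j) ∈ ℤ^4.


Interval decomposition of M: I[1,2], I[1,3]^2, I[2,2], I[4,4]^4.
HN type (ℓ=4): μ^(1)=27/2; μ^(2)=7; μ^(3)=-5/3; μ^(4)=-6

((1, 1, 0, 0); (0, 1, 0, 0); (2, 2, 2, 0); (0, 0, 0, 4))


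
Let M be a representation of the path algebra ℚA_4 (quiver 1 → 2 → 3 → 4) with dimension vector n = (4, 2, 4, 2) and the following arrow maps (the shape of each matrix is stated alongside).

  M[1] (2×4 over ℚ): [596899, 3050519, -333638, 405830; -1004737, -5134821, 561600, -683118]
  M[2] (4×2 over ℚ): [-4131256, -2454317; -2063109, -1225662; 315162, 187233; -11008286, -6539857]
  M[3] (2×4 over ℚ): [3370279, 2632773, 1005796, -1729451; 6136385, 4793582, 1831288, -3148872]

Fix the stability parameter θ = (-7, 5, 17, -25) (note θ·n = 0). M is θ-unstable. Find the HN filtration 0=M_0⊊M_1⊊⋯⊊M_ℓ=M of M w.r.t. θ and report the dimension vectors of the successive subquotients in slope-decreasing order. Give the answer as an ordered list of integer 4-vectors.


Via rank(M_{q-1}∘⋯∘M_p): M ≅ I[1,1]^2, I[1,4]^2, I[3,3]^2.
μ_θ-semistable layers: μ^(1)=17; μ^(2)=-1; μ^(3)=-7

((0, 0, 2, 0); (0, 2, 2, 2); (4, 0, 0, 0))


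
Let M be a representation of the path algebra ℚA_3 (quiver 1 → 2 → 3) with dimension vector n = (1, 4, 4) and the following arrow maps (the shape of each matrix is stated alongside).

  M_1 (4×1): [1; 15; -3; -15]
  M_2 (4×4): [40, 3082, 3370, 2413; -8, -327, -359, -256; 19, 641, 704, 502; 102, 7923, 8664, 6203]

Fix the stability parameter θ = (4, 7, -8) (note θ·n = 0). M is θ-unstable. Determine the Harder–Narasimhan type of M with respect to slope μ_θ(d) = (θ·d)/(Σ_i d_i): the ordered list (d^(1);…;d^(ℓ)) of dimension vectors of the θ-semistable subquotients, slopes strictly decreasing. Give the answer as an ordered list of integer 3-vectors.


Via rank(M_{q-1}∘⋯∘M_p): M ≅ I[1,3], I[2,3]^3.
μ_θ-semistable layers: μ^(1)=1; μ^(2)=-1/2

((1, 1, 1); (0, 3, 3))


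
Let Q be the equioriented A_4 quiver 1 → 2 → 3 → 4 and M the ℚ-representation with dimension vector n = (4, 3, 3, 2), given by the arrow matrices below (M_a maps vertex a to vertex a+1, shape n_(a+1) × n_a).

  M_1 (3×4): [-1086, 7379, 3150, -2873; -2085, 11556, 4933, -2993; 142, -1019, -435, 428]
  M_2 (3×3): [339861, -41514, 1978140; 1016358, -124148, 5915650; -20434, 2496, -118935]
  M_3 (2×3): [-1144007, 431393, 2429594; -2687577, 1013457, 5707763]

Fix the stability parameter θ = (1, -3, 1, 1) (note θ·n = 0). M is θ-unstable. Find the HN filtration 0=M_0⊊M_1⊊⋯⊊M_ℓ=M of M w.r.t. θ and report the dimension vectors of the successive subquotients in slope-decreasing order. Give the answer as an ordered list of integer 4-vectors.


Interval decomposition of M: I[1,1], I[1,2], I[1,4]^2, I[3,3].
HN type (ℓ=2): μ^(1)=1; μ^(2)=-1

((1, 0, 3, 2); (3, 3, 0, 0))


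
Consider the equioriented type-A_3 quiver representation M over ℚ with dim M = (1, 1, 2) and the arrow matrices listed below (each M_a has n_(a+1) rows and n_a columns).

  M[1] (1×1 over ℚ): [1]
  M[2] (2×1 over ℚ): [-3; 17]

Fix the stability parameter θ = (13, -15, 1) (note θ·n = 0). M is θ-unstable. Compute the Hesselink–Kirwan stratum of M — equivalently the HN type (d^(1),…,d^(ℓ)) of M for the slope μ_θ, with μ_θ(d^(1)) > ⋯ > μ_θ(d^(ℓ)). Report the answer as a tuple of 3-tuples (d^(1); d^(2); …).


Via rank(M_{q-1}∘⋯∘M_p): M ≅ I[1,3], I[3,3].
μ_θ-semistable layers: μ^(1)=1; μ^(2)=-1

((0, 0, 2); (1, 1, 0))


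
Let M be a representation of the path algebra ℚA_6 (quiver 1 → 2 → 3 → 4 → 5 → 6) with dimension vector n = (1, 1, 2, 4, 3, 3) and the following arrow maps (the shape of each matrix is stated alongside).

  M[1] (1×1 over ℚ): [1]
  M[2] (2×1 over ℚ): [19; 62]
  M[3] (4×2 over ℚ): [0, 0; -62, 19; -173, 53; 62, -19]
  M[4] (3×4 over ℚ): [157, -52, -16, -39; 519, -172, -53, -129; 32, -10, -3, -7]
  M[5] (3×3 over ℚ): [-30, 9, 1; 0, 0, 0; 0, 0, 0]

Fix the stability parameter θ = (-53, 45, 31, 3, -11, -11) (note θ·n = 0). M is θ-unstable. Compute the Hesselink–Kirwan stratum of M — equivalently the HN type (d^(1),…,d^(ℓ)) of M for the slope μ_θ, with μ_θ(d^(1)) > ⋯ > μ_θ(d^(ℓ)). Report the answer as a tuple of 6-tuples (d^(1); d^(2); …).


Interval decomposition of M: I[1,5], I[3,5], I[4,4], I[4,6], I[6,6]^2.
HN type (ℓ=6): μ^(1)=17; μ^(2)=23/3; μ^(3)=3; μ^(4)=-19/3; μ^(5)=-11; μ^(6)=-53

((0, 1, 1, 1, 1, 0); (0, 0, 1, 1, 1, 0); (0, 0, 0, 1, 0, 0); (0, 0, 0, 1, 1, 1); (0, 0, 0, 0, 0, 2); (1, 0, 0, 0, 0, 0))


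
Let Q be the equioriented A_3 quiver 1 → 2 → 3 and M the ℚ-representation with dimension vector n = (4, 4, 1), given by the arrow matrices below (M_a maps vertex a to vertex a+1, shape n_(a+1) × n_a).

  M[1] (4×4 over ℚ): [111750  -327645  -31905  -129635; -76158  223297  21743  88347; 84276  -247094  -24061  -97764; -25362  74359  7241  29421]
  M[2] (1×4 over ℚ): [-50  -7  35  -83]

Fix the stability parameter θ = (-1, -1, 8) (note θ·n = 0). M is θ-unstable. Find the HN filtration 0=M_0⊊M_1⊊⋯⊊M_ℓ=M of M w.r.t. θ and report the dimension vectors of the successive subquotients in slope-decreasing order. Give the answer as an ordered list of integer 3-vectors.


Via rank(M_{q-1}∘⋯∘M_p): M ≅ I[1,1]^2, I[1,2], I[1,3], I[2,2]^2.
μ_θ-semistable layers: μ^(1)=8; μ^(2)=-1

((0, 0, 1); (4, 4, 0))


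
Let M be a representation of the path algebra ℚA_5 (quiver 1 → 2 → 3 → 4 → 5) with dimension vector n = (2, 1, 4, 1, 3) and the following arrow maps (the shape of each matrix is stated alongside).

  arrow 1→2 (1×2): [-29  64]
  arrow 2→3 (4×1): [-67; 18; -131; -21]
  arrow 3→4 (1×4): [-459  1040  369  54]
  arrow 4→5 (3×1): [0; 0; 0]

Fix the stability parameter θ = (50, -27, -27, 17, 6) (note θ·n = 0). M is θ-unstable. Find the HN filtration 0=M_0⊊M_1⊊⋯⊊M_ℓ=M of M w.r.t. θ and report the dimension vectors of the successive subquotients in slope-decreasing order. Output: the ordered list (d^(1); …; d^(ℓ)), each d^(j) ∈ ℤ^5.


Via rank(M_{q-1}∘⋯∘M_p): M ≅ I[1,1], I[1,3], I[3,3]^2, I[3,4], I[5,5]^3.
μ_θ-semistable layers: μ^(1)=50; μ^(2)=17; μ^(3)=6; μ^(4)=-4/3; μ^(5)=-27

((1, 0, 0, 0, 0); (0, 0, 0, 1, 0); (0, 0, 0, 0, 3); (1, 1, 1, 0, 0); (0, 0, 3, 0, 0))


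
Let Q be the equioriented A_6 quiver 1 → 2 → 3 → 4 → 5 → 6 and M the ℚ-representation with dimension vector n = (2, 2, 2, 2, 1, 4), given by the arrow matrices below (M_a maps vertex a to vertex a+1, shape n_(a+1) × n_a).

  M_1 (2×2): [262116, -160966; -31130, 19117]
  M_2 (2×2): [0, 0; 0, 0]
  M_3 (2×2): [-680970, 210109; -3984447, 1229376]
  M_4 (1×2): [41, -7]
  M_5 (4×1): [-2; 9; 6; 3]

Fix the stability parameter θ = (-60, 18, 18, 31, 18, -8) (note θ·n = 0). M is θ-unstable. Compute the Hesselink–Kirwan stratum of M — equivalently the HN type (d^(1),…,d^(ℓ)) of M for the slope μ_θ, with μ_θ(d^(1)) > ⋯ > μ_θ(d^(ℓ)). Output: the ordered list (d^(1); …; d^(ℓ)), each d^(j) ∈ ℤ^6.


Barcode: M ≅ I[1,2]^2, I[3,4], I[3,6], I[6,6]^3. HN layers by μ_θ (5 steps, strictly decreasing):
  μ^(1)=31; μ^(2)=18; μ^(3)=59/4; μ^(4)=-8; μ^(5)=-60

((0, 0, 0, 1, 0, 0); (0, 2, 1, 0, 0, 0); (0, 0, 1, 1, 1, 1); (0, 0, 0, 0, 0, 3); (2, 0, 0, 0, 0, 0))


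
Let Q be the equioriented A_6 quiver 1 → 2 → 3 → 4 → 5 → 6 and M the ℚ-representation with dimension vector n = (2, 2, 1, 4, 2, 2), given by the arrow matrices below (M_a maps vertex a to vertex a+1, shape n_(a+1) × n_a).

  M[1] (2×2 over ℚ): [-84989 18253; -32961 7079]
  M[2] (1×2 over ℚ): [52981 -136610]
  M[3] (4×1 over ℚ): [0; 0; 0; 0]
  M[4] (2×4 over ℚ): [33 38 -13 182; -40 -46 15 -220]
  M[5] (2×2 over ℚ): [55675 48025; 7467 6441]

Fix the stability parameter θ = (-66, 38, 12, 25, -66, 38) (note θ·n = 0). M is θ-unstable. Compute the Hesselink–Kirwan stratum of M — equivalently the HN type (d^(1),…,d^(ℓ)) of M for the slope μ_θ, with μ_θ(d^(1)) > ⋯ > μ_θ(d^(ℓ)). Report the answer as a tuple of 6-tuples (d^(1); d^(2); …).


Barcode: M ≅ I[1,2], I[1,3], I[4,4]^2, I[4,5], I[4,6], I[6,6]. HN layers by μ_θ (4 steps, strictly decreasing):
  μ^(1)=38; μ^(2)=25; μ^(3)=-41/2; μ^(4)=-66

((0, 1, 0, 0, 0, 2); (0, 1, 1, 2, 0, 0); (0, 0, 0, 2, 2, 0); (2, 0, 0, 0, 0, 0))


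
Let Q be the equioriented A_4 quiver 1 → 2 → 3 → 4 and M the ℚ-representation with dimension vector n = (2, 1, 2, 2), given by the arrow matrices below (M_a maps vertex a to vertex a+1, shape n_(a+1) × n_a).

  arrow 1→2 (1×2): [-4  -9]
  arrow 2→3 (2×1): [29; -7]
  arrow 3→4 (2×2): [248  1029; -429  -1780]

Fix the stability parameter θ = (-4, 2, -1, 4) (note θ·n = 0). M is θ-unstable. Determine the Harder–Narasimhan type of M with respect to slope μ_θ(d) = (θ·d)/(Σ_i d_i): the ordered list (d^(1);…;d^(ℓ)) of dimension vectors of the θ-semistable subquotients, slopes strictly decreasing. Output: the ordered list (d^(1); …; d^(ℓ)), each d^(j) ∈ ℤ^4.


Via rank(M_{q-1}∘⋯∘M_p): M ≅ I[1,1], I[1,4], I[3,4].
μ_θ-semistable layers: μ^(1)=4; μ^(2)=1/2; μ^(3)=-1; μ^(4)=-4

((0, 0, 0, 2); (0, 1, 1, 0); (0, 0, 1, 0); (2, 0, 0, 0))
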